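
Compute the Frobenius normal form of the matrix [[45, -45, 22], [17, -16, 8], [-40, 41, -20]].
R = [[0, 0, -6], [1, 0, -17], [0, 1, 9]]

The invariant factors of A (the non-unit diagonal entries of the Smith normal form of xI - A over ℚ[x]) are (x - 6)(x^2 - 3x - 1), each dividing the next. The characteristic polynomial is their product, (x - 6)(x^2 - 3x - 1).

The rational canonical form is the block-diagonal matrix of companion matrices C(f_i):
R = [[0, 0, -6], [1, 0, -17], [0, 1, 9]].

Note the characteristic polynomial does not split into linear factors over ℚ, so A has no Jordan form over ℚ; the rational canonical form exists over any field.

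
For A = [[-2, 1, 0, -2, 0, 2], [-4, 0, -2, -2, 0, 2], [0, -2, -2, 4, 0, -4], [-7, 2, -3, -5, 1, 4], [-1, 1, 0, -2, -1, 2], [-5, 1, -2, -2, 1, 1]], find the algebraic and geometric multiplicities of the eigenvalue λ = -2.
The characteristic polynomial is (x + 1)^3(x + 2)^3, so the factor x + 2 appears with exponent 3: the algebraic multiplicity is 3.

rank(A + 2I) = 4, so the eigenspace has dimension 6 - 4 = 2: the geometric multiplicity is 2.

Since 2 < 3, A is not diagonalizable.

algebraic multiplicity 3, geometric multiplicity 2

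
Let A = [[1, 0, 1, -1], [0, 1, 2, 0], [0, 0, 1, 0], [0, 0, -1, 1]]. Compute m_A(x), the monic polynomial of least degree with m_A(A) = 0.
m_A(x) = (x - 1)^3

The characteristic polynomial factors as (x - 1)^4. The minimal polynomial is ∏(x - λ)^{k_λ} where k_λ is the size of the largest Jordan block at λ.

For λ = 1: rank(A - I) = 2, and the largest Jordan block has size 3 (the smallest k with rank((A - I)^k) = rank((A - I)^(k+1))).

So m_A(x) = (x - 1)^3.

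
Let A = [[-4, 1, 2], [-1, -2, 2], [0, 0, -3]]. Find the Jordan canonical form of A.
The characteristic polynomial is det(xI - A) = (x + 3)^3, so the eigenvalues are -3 (algebraic multiplicity 3).

For λ = -3: rank(A + 3I) = 1, rank((A + 3I)^2) = 0. The eigenspace has dimension 3 - 1 = 2, so there are 2 Jordan blocks; the rank sequence gives block sizes [2, 1].

Assembling the blocks gives the Jordan form J above.

J = [[-3, 1, 0], [0, -3, 0], [0, 0, -3]]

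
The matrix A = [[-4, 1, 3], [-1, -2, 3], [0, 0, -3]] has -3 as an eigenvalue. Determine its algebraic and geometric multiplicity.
algebraic multiplicity 3, geometric multiplicity 2

The characteristic polynomial is (x + 3)^3, so the factor x + 3 appears with exponent 3: the algebraic multiplicity is 3.

rank(A + 3I) = 1, so the eigenspace has dimension 3 - 1 = 2: the geometric multiplicity is 2.

Since 2 < 3, A is not diagonalizable.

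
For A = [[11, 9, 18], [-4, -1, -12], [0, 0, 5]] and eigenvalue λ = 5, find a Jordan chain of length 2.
We seek v_1 ∈ ker((A - 5I)^2) \ ker(A - 5I), then set v_{i+1} = (A - 5I) v_i.

One such chain is v_1 = [[-7, 3, 1]]^T, v_2 = [[3, -2, 0]]^T. Check: (A - 5I) v_2 = [[0, 0, 0]]^T = 0.

v_1 = [[-7, 3, 1]]^T, v_2 = [[3, -2, 0]]^T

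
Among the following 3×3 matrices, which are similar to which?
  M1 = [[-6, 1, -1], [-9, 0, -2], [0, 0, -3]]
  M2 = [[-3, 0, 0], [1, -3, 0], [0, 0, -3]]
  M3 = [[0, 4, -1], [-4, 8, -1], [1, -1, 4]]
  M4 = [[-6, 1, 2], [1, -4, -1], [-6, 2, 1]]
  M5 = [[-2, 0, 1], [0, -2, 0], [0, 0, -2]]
4 classes: {M1, M4}, {M2}, {M3}, {M5}

Characteristic polynomials: χ_{M1} = (x + 3)^3, χ_{M2} = (x + 3)^3, χ_{M3} = (x - 4)^3, χ_{M4} = (x + 3)^3, χ_{M5} = (x + 2)^3.

{M1, M4}: invariant factors (x + 3)^3.

{M2}: invariant factors x + 3, (x + 3)^2.

{M3}: invariant factors (x - 4)^3.

{M5}: invariant factors x + 2, (x + 2)^2.

Matrices are similar if and only if their invariant-factor lists agree; the partition into similarity classes is {M1, M4}, {M2}, {M3}, {M5}.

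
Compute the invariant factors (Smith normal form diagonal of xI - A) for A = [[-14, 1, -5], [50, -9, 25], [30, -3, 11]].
The Jordan structure of A has elementary divisors (x + 4)^2, (x + 4). Arranging the block sizes at each eigenvalue in decreasing order and taking row products gives the invariant factors.

Invariant factors (smallest first, each dividing the next): x + 4, (x + 4)^2.

Check: the last factor (x + 4)^2 is the minimal polynomial, and the product (x + 4)^3 is the characteristic polynomial.

x + 4, (x + 4)^2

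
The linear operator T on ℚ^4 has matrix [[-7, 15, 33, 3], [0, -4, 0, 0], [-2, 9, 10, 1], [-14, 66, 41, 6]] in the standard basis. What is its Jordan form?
J = [[-4, 0, 0, 0], [0, -1, 0, 0], [0, 0, 5, 1], [0, 0, 0, 5]]

The characteristic polynomial is det(xI - A) = (x - 5)^2(x + 1)(x + 4), so the eigenvalues are -4 (algebraic multiplicity 1), -1 (algebraic multiplicity 1), 5 (algebraic multiplicity 2).

For λ = -4: algebraic multiplicity 1 gives one 1×1 block.

For λ = -1: algebraic multiplicity 1 gives one 1×1 block.

For λ = 5: rank(A - 5I) = 3, rank((A - 5I)^2) = 2. The eigenspace has dimension 4 - 3 = 1, so there is 1 Jordan block; the rank sequence gives block sizes [2].

Assembling the blocks gives the Jordan form J above.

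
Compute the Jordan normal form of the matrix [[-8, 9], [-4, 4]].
J = [[-2, 1], [0, -2]]

The characteristic polynomial is det(xI - A) = (x + 2)^2, so the eigenvalues are -2 (algebraic multiplicity 2).

For λ = -2: rank(A + 2I) = 1, rank((A + 2I)^2) = 0. The eigenspace has dimension 2 - 1 = 1, so there is 1 Jordan block; the rank sequence gives block sizes [2].

Assembling the blocks gives the Jordan form J above.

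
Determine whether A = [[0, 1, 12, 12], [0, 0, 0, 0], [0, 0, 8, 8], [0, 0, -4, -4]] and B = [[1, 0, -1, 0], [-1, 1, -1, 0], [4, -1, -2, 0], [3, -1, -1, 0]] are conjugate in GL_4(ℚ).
No.

trace(A) = 4 but trace(B) = 0. The trace is a similarity invariant, so A and B are not similar.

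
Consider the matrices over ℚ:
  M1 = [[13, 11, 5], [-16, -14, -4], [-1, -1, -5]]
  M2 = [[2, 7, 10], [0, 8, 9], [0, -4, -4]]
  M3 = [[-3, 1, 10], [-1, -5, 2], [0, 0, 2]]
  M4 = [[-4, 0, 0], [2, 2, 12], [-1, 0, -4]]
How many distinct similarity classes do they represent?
2 classes: {M1, M3, M4}, {M2}

Characteristic polynomials: χ_{M1} = (x - 2)(x + 4)^2, χ_{M2} = (x - 2)^3, χ_{M3} = (x - 2)(x + 4)^2, χ_{M4} = (x - 2)(x + 4)^2.

{M1, M3, M4}: invariant factors (x - 2)(x + 4)^2.

{M2}: invariant factors (x - 2)^3.

Matrices are similar if and only if their invariant-factor lists agree; the partition into similarity classes is {M1, M3, M4}, {M2}.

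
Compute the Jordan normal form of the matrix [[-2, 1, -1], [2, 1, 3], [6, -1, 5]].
J = [[0, 1, 0], [0, 0, 0], [0, 0, 4]]

The characteristic polynomial is det(xI - A) = x^2(x - 4), so the eigenvalues are 0 (algebraic multiplicity 2), 4 (algebraic multiplicity 1).

For λ = 0: rank(A) = 2, rank(A^2) = 1. The eigenspace has dimension 3 - 2 = 1, so there is 1 Jordan block; the rank sequence gives block sizes [2].

For λ = 4: algebraic multiplicity 1 gives one 1×1 block.

Assembling the blocks gives the Jordan form J above.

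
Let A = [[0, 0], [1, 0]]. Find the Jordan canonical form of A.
The characteristic polynomial is det(xI - A) = x^2, so the eigenvalues are 0 (algebraic multiplicity 2).

For λ = 0: rank(A) = 1, rank(A^2) = 0. The eigenspace has dimension 2 - 1 = 1, so there is 1 Jordan block; the rank sequence gives block sizes [2].

Assembling the blocks gives the Jordan form J above.

J = [[0, 1], [0, 0]]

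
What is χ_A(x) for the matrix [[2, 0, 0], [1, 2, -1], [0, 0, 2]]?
xI - A = [[x - 2, 0, 0], [-1, x - 2, 1], [0, 0, x - 2]].

Expanding det(xI - A) along the first row:
det(xI - A) = + (x - 2)·det([[x - 2, 1], [0, x - 2]]) - (0)·det([[-1, 1], [0, x - 2]]) + (0)·det([[-1, x - 2], [0, 0]]).

Evaluating gives χ_A(x) = x^3 - 6x^2 + 12x - 8 = (x - 2)^3.

χ_A(x) = (x - 2)^3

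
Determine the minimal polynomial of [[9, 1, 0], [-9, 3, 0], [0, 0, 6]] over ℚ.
m_A(x) = (x - 6)^2

The characteristic polynomial factors as (x - 6)^3. The minimal polynomial is ∏(x - λ)^{k_λ} where k_λ is the size of the largest Jordan block at λ.

For λ = 6: rank(A - 6I) = 1, and the largest Jordan block has size 2 (the smallest k with rank((A - 6I)^k) = rank((A - 6I)^(k+1))).

So m_A(x) = (x - 6)^2.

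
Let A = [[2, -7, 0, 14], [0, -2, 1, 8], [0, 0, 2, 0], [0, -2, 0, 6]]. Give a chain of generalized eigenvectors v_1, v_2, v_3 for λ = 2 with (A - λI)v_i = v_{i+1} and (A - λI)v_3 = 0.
v_1 = [[0, 0, 1, 0]]^T, v_2 = [[0, 1, 0, 0]]^T, v_3 = [[-7, -4, 0, -2]]^T

We seek v_1 ∈ ker((A - 2I)^3) \ ker((A - 2I)^2), then set v_{i+1} = (A - 2I) v_i.

One such chain is v_1 = [[0, 0, 1, 0]]^T, v_2 = [[0, 1, 0, 0]]^T, v_3 = [[-7, -4, 0, -2]]^T. Check: (A - 2I) v_3 = [[0, 0, 0, 0]]^T = 0.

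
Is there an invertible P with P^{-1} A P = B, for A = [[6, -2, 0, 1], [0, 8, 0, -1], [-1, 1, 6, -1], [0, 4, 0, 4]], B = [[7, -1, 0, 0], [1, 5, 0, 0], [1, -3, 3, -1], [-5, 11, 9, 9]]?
Two matrices over a field are similar if and only if they have the same invariant factors.

Both A and B have characteristic polynomial (x - 6)^4 and minimal polynomial (x - 6)^2. Computing further, both have invariant factors (x - 6)^2, (x - 6)^2. Hence A and B are similar.

Yes.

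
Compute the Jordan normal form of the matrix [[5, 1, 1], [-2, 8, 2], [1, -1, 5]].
The characteristic polynomial is det(xI - A) = (x - 6)^3, so the eigenvalues are 6 (algebraic multiplicity 3).

For λ = 6: rank(A - 6I) = 1, rank((A - 6I)^2) = 0. The eigenspace has dimension 3 - 1 = 2, so there are 2 Jordan blocks; the rank sequence gives block sizes [2, 1].

Assembling the blocks gives the Jordan form J above.

J = [[6, 1, 0], [0, 6, 0], [0, 0, 6]]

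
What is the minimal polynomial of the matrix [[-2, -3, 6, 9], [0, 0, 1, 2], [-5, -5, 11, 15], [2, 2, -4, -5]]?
The characteristic polynomial factors as (x - 1)^4. The minimal polynomial is ∏(x - λ)^{k_λ} where k_λ is the size of the largest Jordan block at λ.

For λ = 1: rank(A - I) = 2, and the largest Jordan block has size 3 (the smallest k with rank((A - I)^k) = rank((A - I)^(k+1))).

So m_A(x) = (x - 1)^3.

m_A(x) = (x - 1)^3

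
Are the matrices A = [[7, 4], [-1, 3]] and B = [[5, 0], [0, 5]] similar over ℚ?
No.

Both have characteristic polynomial (x - 5)^2, but the minimal polynomial of A is (x - 5)^2 while the minimal polynomial of B is x - 5. The minimal polynomial is a similarity invariant, so A and B are not similar.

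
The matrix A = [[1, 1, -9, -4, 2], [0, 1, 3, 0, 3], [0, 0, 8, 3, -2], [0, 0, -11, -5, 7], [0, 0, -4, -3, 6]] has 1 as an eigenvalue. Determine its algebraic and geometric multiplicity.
The characteristic polynomial is (x - 4)^2(x - 1)^3, so the factor x - 1 appears with exponent 3: the algebraic multiplicity is 3.

rank(A - I) = 3, so the eigenspace has dimension 5 - 3 = 2: the geometric multiplicity is 2.

Since 2 < 3, A is not diagonalizable.

algebraic multiplicity 3, geometric multiplicity 2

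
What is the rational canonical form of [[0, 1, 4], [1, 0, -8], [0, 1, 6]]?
The invariant factors of A (the non-unit diagonal entries of the Smith normal form of xI - A over ℚ[x]) are (x - 2)(x^2 - 4x - 1), each dividing the next. The characteristic polynomial is their product, (x - 2)(x^2 - 4x - 1).

The rational canonical form is the block-diagonal matrix of companion matrices C(f_i):
R = [[0, 0, -2], [1, 0, -7], [0, 1, 6]].

Note the characteristic polynomial does not split into linear factors over ℚ, so A has no Jordan form over ℚ; the rational canonical form exists over any field.

R = [[0, 0, -2], [1, 0, -7], [0, 1, 6]]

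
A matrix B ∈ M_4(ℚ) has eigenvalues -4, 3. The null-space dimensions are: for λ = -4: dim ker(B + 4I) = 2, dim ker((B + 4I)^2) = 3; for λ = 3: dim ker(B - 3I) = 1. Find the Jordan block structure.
λ = -4: successive nullity increments [2, 1] count blocks of size ≥ k; block sizes are [2, 1].
λ = 3: successive nullity increments [1] count blocks of size ≥ k; block sizes are [1].

Jordan blocks: (-4, 2), (-4, 1), (3, 1)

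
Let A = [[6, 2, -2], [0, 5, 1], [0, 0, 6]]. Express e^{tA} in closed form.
e^{tA} = [[e^{6*t}, 2*(e^{t} - 1)*e^{5*t}, 2*(1 - e^{t})*e^{5*t}], [0, e^{5*t}, (e^{t} - 1)*e^{5*t}], [0, 0, e^{6*t}]]

A has Jordan form J = [[5, 0, 0], [0, 6, 0], [0, 0, 6]] with A = PJP^{-1}, so e^{tA} = P e^{tJ} P^{-1}.

For a Jordan block J_k(λ), e^{tJ_k(λ)} = e^{λt} · (I + tN + t^2 N^2/2! + ... + t^{k-1} N^{k-1}/(k-1)!) where N is the nilpotent superdiagonal part.

Assembling the blocks and conjugating back gives the entries of e^{tA} as shown above.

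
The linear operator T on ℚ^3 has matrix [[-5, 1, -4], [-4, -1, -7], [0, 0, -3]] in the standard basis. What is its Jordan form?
J = [[-3, 1, 0], [0, -3, 1], [0, 0, -3]]

The characteristic polynomial is det(xI - A) = (x + 3)^3, so the eigenvalues are -3 (algebraic multiplicity 3).

For λ = -3: rank(A + 3I) = 2, rank((A + 3I)^2) = 1, rank((A + 3I)^3) = 0. The eigenspace has dimension 3 - 2 = 1, so there is 1 Jordan block; the rank sequence gives block sizes [3].

Assembling the blocks gives the Jordan form J above.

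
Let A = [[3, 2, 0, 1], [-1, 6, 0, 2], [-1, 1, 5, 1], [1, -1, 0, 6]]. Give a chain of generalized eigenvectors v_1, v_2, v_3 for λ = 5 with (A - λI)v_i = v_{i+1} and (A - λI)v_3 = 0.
v_1 = [[0, 0, 0, 1]]^T, v_2 = [[1, 2, 1, 1]]^T, v_3 = [[3, 3, 2, 0]]^T

We seek v_1 ∈ ker((A - 5I)^3) \ ker((A - 5I)^2), then set v_{i+1} = (A - 5I) v_i.

One such chain is v_1 = [[0, 0, 0, 1]]^T, v_2 = [[1, 2, 1, 1]]^T, v_3 = [[3, 3, 2, 0]]^T. Check: (A - 5I) v_3 = [[0, 0, 0, 0]]^T = 0.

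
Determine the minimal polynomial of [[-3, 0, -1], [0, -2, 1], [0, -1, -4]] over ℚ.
m_A(x) = (x + 3)^3

The characteristic polynomial factors as (x + 3)^3. The minimal polynomial is ∏(x - λ)^{k_λ} where k_λ is the size of the largest Jordan block at λ.

For λ = -3: rank(A + 3I) = 2, and the largest Jordan block has size 3 (the smallest k with rank((A + 3I)^k) = rank((A + 3I)^(k+1))).

So m_A(x) = (x + 3)^3.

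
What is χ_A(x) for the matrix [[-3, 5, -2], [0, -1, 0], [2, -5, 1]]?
xI - A = [[x + 3, -5, 2], [0, x + 1, 0], [-2, 5, x - 1]].

Expanding det(xI - A) along the first row:
det(xI - A) = + (x + 3)·det([[x + 1, 0], [5, x - 1]]) - (-5)·det([[0, 0], [-2, x - 1]]) + (2)·det([[0, x + 1], [-2, 5]]).

Evaluating gives χ_A(x) = x^3 + 3x^2 + 3x + 1 = (x + 1)^3.

χ_A(x) = (x + 1)^3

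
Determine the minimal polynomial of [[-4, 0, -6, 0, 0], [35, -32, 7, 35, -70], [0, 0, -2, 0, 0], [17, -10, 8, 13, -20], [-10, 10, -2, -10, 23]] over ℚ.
m_A(x) = (x - 3)(x + 2)^2(x + 4)

The characteristic polynomial factors as (x - 3)^2(x + 2)^2(x + 4). The minimal polynomial is ∏(x - λ)^{k_λ} where k_λ is the size of the largest Jordan block at λ.

For λ = -4: rank(A + 4I) = 4, and the largest Jordan block has size 1 (the smallest k with rank((A + 4I)^k) = rank((A + 4I)^(k+1))).
For λ = -2: rank(A + 2I) = 4, and the largest Jordan block has size 2 (the smallest k with rank((A + 2I)^k) = rank((A + 2I)^(k+1))).
For λ = 3: rank(A - 3I) = 3, and the largest Jordan block has size 1 (the smallest k with rank((A - 3I)^k) = rank((A - 3I)^(k+1))).

So m_A(x) = (x - 3)(x + 2)^2(x + 4).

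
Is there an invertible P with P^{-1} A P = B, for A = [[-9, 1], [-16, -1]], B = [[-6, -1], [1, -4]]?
Yes.

Two matrices over a field are similar if and only if they have the same invariant factors.

Both A and B have characteristic polynomial (x + 5)^2 and minimal polynomial (x + 5)^2. Computing further, both have invariant factors (x + 5)^2. Hence A and B are similar.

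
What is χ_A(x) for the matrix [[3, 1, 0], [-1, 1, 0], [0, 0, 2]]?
xI - A = [[x - 3, -1, 0], [1, x - 1, 0], [0, 0, x - 2]].

Expanding det(xI - A) along the first row:
det(xI - A) = + (x - 3)·det([[x - 1, 0], [0, x - 2]]) - (-1)·det([[1, 0], [0, x - 2]]) + (0)·det([[1, x - 1], [0, 0]]).

Evaluating gives χ_A(x) = x^3 - 6x^2 + 12x - 8 = (x - 2)^3.

χ_A(x) = (x - 2)^3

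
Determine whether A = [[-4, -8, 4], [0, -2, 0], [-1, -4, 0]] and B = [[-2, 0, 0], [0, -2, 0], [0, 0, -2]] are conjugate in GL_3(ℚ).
No.

Both have characteristic polynomial (x + 2)^3, but the minimal polynomial of A is (x + 2)^2 while the minimal polynomial of B is x + 2. The minimal polynomial is a similarity invariant, so A and B are not similar.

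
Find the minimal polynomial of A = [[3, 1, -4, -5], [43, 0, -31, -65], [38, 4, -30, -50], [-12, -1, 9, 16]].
The characteristic polynomial factors as (x - 1)(x + 4)^3. The minimal polynomial is ∏(x - λ)^{k_λ} where k_λ is the size of the largest Jordan block at λ.

For λ = -4: rank(A + 4I) = 2, and the largest Jordan block has size 2 (the smallest k with rank((A + 4I)^k) = rank((A + 4I)^(k+1))).
For λ = 1: rank(A - I) = 3, and the largest Jordan block has size 1 (the smallest k with rank((A - I)^k) = rank((A - I)^(k+1))).

So m_A(x) = (x - 1)(x + 4)^2.

m_A(x) = (x - 1)(x + 4)^2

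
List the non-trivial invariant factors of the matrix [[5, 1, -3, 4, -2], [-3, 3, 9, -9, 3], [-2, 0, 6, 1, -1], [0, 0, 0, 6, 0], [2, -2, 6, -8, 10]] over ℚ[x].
x - 6, (x - 6)^2, (x - 6)^2

The Jordan structure of A has elementary divisors (x - 6)^2, (x - 6)^2, (x - 6). Arranging the block sizes at each eigenvalue in decreasing order and taking row products gives the invariant factors.

Invariant factors (smallest first, each dividing the next): x - 6, (x - 6)^2, (x - 6)^2.

Check: the last factor (x - 6)^2 is the minimal polynomial, and the product (x - 6)^5 is the characteristic polynomial.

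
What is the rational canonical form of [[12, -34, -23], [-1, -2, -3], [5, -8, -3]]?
The invariant factors of A (the non-unit diagonal entries of the Smith normal form of xI - A over ℚ[x]) are (x - 6)(x^2 - x - 3), each dividing the next. The characteristic polynomial is their product, (x - 6)(x^2 - x - 3).

The rational canonical form is the block-diagonal matrix of companion matrices C(f_i):
R = [[0, 0, -18], [1, 0, -3], [0, 1, 7]].

Note the characteristic polynomial does not split into linear factors over ℚ, so A has no Jordan form over ℚ; the rational canonical form exists over any field.

R = [[0, 0, -18], [1, 0, -3], [0, 1, 7]]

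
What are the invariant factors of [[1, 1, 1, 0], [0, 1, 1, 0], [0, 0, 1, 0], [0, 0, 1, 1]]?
The Jordan structure of A has elementary divisors (x - 1)^3, (x - 1). Arranging the block sizes at each eigenvalue in decreasing order and taking row products gives the invariant factors.

Invariant factors (smallest first, each dividing the next): x - 1, (x - 1)^3.

Check: the last factor (x - 1)^3 is the minimal polynomial, and the product (x - 1)^4 is the characteristic polynomial.

x - 1, (x - 1)^3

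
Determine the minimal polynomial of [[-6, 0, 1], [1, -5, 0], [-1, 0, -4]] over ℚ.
The characteristic polynomial factors as (x + 5)^3. The minimal polynomial is ∏(x - λ)^{k_λ} where k_λ is the size of the largest Jordan block at λ.

For λ = -5: rank(A + 5I) = 2, and the largest Jordan block has size 3 (the smallest k with rank((A + 5I)^k) = rank((A + 5I)^(k+1))).

So m_A(x) = (x + 5)^3.

m_A(x) = (x + 5)^3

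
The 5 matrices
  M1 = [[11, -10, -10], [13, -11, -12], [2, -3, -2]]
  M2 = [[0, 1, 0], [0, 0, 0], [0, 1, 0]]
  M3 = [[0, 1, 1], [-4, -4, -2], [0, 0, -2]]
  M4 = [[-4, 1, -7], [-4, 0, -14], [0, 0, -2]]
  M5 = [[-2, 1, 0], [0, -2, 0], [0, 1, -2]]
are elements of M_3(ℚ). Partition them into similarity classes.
Characteristic polynomials: χ_{M1} = (x - 1)^2(x + 4), χ_{M2} = x^3, χ_{M3} = (x + 2)^3, χ_{M4} = (x + 2)^3, χ_{M5} = (x + 2)^3.

{M1}: invariant factors (x - 1)^2(x + 4).

{M2}: invariant factors x, x^2.

{M3, M4, M5}: invariant factors x + 2, (x + 2)^2.

Matrices are similar if and only if their invariant-factor lists agree; the partition into similarity classes is {M1}, {M2}, {M3, M4, M5}.

3 classes: {M1}, {M2}, {M3, M4, M5}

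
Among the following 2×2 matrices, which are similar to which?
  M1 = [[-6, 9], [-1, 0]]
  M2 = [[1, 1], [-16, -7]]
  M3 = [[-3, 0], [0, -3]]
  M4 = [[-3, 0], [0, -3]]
2 classes: {M1, M2}, {M3, M4}

Characteristic polynomials: χ_{M1} = (x + 3)^2, χ_{M2} = (x + 3)^2, χ_{M3} = (x + 3)^2, χ_{M4} = (x + 3)^2.

{M1, M2}: invariant factors (x + 3)^2.

{M3, M4}: invariant factors x + 3, x + 3.

Matrices are similar if and only if their invariant-factor lists agree; the partition into similarity classes is {M1, M2}, {M3, M4}.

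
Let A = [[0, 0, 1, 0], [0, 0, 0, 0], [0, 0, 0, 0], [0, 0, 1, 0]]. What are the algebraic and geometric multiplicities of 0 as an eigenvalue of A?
algebraic multiplicity 4, geometric multiplicity 3

The characteristic polynomial is x^4, so the factor x appears with exponent 4: the algebraic multiplicity is 4.

rank(A) = 1, so the eigenspace has dimension 4 - 1 = 3: the geometric multiplicity is 3.

Since 3 < 4, A is not diagonalizable.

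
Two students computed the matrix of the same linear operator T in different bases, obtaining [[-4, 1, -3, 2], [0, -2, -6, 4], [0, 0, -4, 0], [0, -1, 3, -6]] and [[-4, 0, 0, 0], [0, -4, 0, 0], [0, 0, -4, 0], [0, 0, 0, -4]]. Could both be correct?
No.

Both have characteristic polynomial (x + 4)^4, but the minimal polynomial of A is (x + 4)^2 while the minimal polynomial of B is x + 4. The minimal polynomial is a similarity invariant, so A and B are not similar.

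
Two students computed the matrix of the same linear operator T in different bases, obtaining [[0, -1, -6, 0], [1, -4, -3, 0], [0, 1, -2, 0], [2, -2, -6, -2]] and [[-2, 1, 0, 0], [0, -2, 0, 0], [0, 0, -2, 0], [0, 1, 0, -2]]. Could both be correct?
No.

Both have characteristic polynomial (x + 2)^4, but the minimal polynomial of A is (x + 2)^3 while the minimal polynomial of B is (x + 2)^2. The minimal polynomial is a similarity invariant, so A and B are not similar.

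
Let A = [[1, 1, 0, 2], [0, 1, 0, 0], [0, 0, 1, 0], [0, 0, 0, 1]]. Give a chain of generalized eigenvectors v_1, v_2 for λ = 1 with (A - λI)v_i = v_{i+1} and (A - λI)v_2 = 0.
We seek v_1 ∈ ker((A - I)^2) \ ker(A - I), then set v_{i+1} = (A - I) v_i.

One such chain is v_1 = [[2, -3, 2, 2]]^T, v_2 = [[1, 0, 0, 0]]^T. Check: (A - I) v_2 = [[0, 0, 0, 0]]^T = 0.

v_1 = [[2, -3, 2, 2]]^T, v_2 = [[1, 0, 0, 0]]^T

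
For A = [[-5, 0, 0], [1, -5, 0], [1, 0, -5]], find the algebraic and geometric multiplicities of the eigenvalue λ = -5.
The characteristic polynomial is (x + 5)^3, so the factor x + 5 appears with exponent 3: the algebraic multiplicity is 3.

rank(A + 5I) = 1, so the eigenspace has dimension 3 - 1 = 2: the geometric multiplicity is 2.

Since 2 < 3, A is not diagonalizable.

algebraic multiplicity 3, geometric multiplicity 2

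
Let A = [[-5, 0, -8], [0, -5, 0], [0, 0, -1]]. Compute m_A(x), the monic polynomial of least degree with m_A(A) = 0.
The characteristic polynomial factors as (x + 1)(x + 5)^2. The minimal polynomial is ∏(x - λ)^{k_λ} where k_λ is the size of the largest Jordan block at λ.

For λ = -5: rank(A + 5I) = 1, and the largest Jordan block has size 1 (the smallest k with rank((A + 5I)^k) = rank((A + 5I)^(k+1))).
For λ = -1: rank(A + I) = 2, and the largest Jordan block has size 1 (the smallest k with rank((A + I)^k) = rank((A + I)^(k+1))).

So m_A(x) = (x + 1)(x + 5).

m_A(x) = (x + 1)(x + 5)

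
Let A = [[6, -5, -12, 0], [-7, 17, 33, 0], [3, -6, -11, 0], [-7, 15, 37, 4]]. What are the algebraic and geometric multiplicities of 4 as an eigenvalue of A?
The characteristic polynomial is (x - 4)^4, so the factor x - 4 appears with exponent 4: the algebraic multiplicity is 4.

rank(A - 4I) = 2, so the eigenspace has dimension 4 - 2 = 2: the geometric multiplicity is 2.

Since 2 < 4, A is not diagonalizable.

algebraic multiplicity 4, geometric multiplicity 2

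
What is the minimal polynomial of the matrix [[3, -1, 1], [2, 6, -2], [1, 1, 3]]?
m_A(x) = (x - 4)^2

The characteristic polynomial factors as (x - 4)^3. The minimal polynomial is ∏(x - λ)^{k_λ} where k_λ is the size of the largest Jordan block at λ.

For λ = 4: rank(A - 4I) = 1, and the largest Jordan block has size 2 (the smallest k with rank((A - 4I)^k) = rank((A - 4I)^(k+1))).

So m_A(x) = (x - 4)^2.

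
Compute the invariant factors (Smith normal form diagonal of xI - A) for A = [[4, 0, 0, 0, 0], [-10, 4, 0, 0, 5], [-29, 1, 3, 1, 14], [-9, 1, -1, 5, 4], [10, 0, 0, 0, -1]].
x - 4, x - 4, (x - 4)^2(x + 1)

The Jordan structure of A has elementary divisors (x + 1), (x - 4)^2, (x - 4), (x - 4). Arranging the block sizes at each eigenvalue in decreasing order and taking row products gives the invariant factors.

Invariant factors (smallest first, each dividing the next): x - 4, x - 4, (x - 4)^2(x + 1).

Check: the last factor (x - 4)^2(x + 1) is the minimal polynomial, and the product (x - 4)^4(x + 1) is the characteristic polynomial.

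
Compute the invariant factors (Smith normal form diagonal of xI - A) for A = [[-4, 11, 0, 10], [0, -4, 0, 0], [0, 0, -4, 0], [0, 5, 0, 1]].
The Jordan structure of A has elementary divisors (x + 4)^2, (x + 4), (x - 1). Arranging the block sizes at each eigenvalue in decreasing order and taking row products gives the invariant factors.

Invariant factors (smallest first, each dividing the next): x + 4, (x - 1)(x + 4)^2.

Check: the last factor (x - 1)(x + 4)^2 is the minimal polynomial, and the product (x - 1)(x + 4)^3 is the characteristic polynomial.

x + 4, (x - 1)(x + 4)^2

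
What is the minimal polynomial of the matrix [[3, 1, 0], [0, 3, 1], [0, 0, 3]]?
m_A(x) = (x - 3)^3

The characteristic polynomial factors as (x - 3)^3. The minimal polynomial is ∏(x - λ)^{k_λ} where k_λ is the size of the largest Jordan block at λ.

For λ = 3: rank(A - 3I) = 2, and the largest Jordan block has size 3 (the smallest k with rank((A - 3I)^k) = rank((A - 3I)^(k+1))).

So m_A(x) = (x - 3)^3.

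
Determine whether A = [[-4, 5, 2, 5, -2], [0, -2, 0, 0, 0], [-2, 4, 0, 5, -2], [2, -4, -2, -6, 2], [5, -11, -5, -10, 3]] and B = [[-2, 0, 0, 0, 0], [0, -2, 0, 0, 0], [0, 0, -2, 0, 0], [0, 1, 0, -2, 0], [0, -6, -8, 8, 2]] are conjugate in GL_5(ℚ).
trace(A) = -9 but trace(B) = -6. The trace is a similarity invariant, so A and B are not similar.

No.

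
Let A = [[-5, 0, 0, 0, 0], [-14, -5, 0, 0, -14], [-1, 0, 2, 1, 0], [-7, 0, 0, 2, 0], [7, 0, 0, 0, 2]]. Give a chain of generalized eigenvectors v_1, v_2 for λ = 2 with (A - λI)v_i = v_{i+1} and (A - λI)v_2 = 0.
v_1 = [[0, 0, 1, 1, 0]]^T, v_2 = [[0, 0, 1, 0, 0]]^T

We seek v_1 ∈ ker((A - 2I)^2) \ ker(A - 2I), then set v_{i+1} = (A - 2I) v_i.

One such chain is v_1 = [[0, 0, 1, 1, 0]]^T, v_2 = [[0, 0, 1, 0, 0]]^T. Check: (A - 2I) v_2 = [[0, 0, 0, 0, 0]]^T = 0.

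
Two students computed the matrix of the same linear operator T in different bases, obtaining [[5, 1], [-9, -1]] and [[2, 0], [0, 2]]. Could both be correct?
Both have characteristic polynomial (x - 2)^2, but the minimal polynomial of A is (x - 2)^2 while the minimal polynomial of B is x - 2. The minimal polynomial is a similarity invariant, so A and B are not similar.

No.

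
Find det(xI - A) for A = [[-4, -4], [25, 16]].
xI - A = [[x + 4, 4], [-25, x - 16]].

Expanding det(xI - A) along the first row:
det(xI - A) = + (x + 4)·det([[x - 16]]) - (4)·det([[-25]]).

Evaluating gives χ_A(x) = x^2 - 12x + 36 = (x - 6)^2.

χ_A(x) = (x - 6)^2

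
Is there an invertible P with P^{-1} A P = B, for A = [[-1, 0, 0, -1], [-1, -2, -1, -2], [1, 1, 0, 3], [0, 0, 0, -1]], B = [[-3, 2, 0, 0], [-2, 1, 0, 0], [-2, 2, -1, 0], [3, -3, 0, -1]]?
No.

Both have characteristic polynomial (x + 1)^4 and minimal polynomial (x + 1)^2. But rank(A + I) = 2 for A while rank(B + I) = 1 for B, so the number of Jordan blocks at λ = -1 differs. A and B are not similar.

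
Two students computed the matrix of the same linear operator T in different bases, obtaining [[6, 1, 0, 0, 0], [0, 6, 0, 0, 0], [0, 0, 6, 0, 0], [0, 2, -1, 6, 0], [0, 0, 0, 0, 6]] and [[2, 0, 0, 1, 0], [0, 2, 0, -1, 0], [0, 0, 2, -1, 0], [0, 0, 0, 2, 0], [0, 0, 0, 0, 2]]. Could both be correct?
No.

trace(A) = 30 but trace(B) = 10. The trace is a similarity invariant, so A and B are not similar.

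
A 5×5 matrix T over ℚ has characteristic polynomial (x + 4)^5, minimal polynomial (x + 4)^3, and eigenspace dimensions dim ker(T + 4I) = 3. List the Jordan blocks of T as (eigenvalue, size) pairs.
λ = -4: algebraic multiplicity 5 (exponent in χ_T), largest block size 3 (exponent in m_T), 3 blocks (geometric multiplicity). These force block sizes [3, 1, 1].

Jordan blocks: (-4, 3), (-4, 1), (-4, 1)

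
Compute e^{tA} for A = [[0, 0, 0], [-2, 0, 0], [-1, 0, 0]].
e^{tA} = [[1, 0, 0], [-2*t, 1, 0], [-t, 0, 1]]

A has Jordan form J = [[0, 1, 0], [0, 0, 0], [0, 0, 0]] with A = PJP^{-1}, so e^{tA} = P e^{tJ} P^{-1}.

For a Jordan block J_k(λ), e^{tJ_k(λ)} = e^{λt} · (I + tN + t^2 N^2/2! + ... + t^{k-1} N^{k-1}/(k-1)!) where N is the nilpotent superdiagonal part.

Assembling the blocks and conjugating back gives the entries of e^{tA} as shown above.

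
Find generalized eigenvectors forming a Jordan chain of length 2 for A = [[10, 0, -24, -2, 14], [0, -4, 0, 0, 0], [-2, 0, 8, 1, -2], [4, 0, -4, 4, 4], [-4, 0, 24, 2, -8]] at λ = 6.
v_1 = [[4, 0, -2, 5, -4]]^T, v_2 = [[-2, 0, 1, -2, 2]]^T

We seek v_1 ∈ ker((A - 6I)^2) \ ker(A - 6I), then set v_{i+1} = (A - 6I) v_i.

One such chain is v_1 = [[4, 0, -2, 5, -4]]^T, v_2 = [[-2, 0, 1, -2, 2]]^T. Check: (A - 6I) v_2 = [[0, 0, 0, 0, 0]]^T = 0.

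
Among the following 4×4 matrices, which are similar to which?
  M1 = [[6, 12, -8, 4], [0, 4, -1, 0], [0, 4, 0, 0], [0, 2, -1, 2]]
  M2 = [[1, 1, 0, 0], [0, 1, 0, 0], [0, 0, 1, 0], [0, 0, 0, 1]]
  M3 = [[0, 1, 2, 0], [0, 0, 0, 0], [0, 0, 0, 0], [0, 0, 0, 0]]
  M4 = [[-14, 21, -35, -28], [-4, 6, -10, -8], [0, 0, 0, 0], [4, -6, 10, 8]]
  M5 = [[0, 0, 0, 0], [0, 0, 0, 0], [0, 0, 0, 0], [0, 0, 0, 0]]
Characteristic polynomials: χ_{M1} = (x - 6)(x - 2)^3, χ_{M2} = (x - 1)^4, χ_{M3} = x^4, χ_{M4} = x^4, χ_{M5} = x^4.

{M1}: invariant factors x - 2, (x - 6)(x - 2)^2.

{M2}: invariant factors x - 1, x - 1, (x - 1)^2.

{M3, M4}: invariant factors x, x, x^2.

{M5}: invariant factors x, x, x, x.

Matrices are similar if and only if their invariant-factor lists agree; the partition into similarity classes is {M1}, {M2}, {M3, M4}, {M5}.

4 classes: {M1}, {M2}, {M3, M4}, {M5}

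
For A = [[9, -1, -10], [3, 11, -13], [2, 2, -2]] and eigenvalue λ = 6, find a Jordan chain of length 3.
v_1 = [[2, 1, 1]]^T, v_2 = [[-5, -2, -2]]^T, v_3 = [[7, 1, 2]]^T

We seek v_1 ∈ ker((A - 6I)^3) \ ker((A - 6I)^2), then set v_{i+1} = (A - 6I) v_i.

One such chain is v_1 = [[2, 1, 1]]^T, v_2 = [[-5, -2, -2]]^T, v_3 = [[7, 1, 2]]^T. Check: (A - 6I) v_3 = [[0, 0, 0]]^T = 0.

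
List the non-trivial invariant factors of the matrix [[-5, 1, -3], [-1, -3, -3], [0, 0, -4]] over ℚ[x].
x + 4, (x + 4)^2

The Jordan structure of A has elementary divisors (x + 4)^2, (x + 4). Arranging the block sizes at each eigenvalue in decreasing order and taking row products gives the invariant factors.

Invariant factors (smallest first, each dividing the next): x + 4, (x + 4)^2.

Check: the last factor (x + 4)^2 is the minimal polynomial, and the product (x + 4)^3 is the characteristic polynomial.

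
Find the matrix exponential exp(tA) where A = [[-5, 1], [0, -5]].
A has Jordan form J = [[-5, 1], [0, -5]] with A = PJP^{-1}, so e^{tA} = P e^{tJ} P^{-1}.

For a Jordan block J_k(λ), e^{tJ_k(λ)} = e^{λt} · (I + tN + t^2 N^2/2! + ... + t^{k-1} N^{k-1}/(k-1)!) where N is the nilpotent superdiagonal part.

Assembling the blocks and conjugating back gives the entries of e^{tA} as shown above.

e^{tA} = [[e^{-5*t}, t*e^{-5*t}], [0, e^{-5*t}]]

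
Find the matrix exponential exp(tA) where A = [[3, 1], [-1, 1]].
A has Jordan form J = [[2, 1], [0, 2]] with A = PJP^{-1}, so e^{tA} = P e^{tJ} P^{-1}.

For a Jordan block J_k(λ), e^{tJ_k(λ)} = e^{λt} · (I + tN + t^2 N^2/2! + ... + t^{k-1} N^{k-1}/(k-1)!) where N is the nilpotent superdiagonal part.

Assembling the blocks and conjugating back gives the entries of e^{tA} as shown above.

e^{tA} = [[(t + 1)*e^{2*t}, t*e^{2*t}], [-t*e^{2*t}, (1 - t)*e^{2*t}]]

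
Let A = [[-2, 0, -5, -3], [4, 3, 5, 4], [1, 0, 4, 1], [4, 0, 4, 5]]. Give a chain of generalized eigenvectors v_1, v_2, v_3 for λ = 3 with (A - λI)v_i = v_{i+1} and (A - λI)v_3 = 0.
v_1 = [[1, -2, -2, 2]]^T, v_2 = [[-1, 2, 1, 0]]^T, v_3 = [[0, 1, 0, 0]]^T

We seek v_1 ∈ ker((A - 3I)^3) \ ker((A - 3I)^2), then set v_{i+1} = (A - 3I) v_i.

One such chain is v_1 = [[1, -2, -2, 2]]^T, v_2 = [[-1, 2, 1, 0]]^T, v_3 = [[0, 1, 0, 0]]^T. Check: (A - 3I) v_3 = [[0, 0, 0, 0]]^T = 0.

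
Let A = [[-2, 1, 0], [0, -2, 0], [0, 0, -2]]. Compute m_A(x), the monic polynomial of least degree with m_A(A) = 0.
m_A(x) = (x + 2)^2

The characteristic polynomial factors as (x + 2)^3. The minimal polynomial is ∏(x - λ)^{k_λ} where k_λ is the size of the largest Jordan block at λ.

For λ = -2: rank(A + 2I) = 1, and the largest Jordan block has size 2 (the smallest k with rank((A + 2I)^k) = rank((A + 2I)^(k+1))).

So m_A(x) = (x + 2)^2.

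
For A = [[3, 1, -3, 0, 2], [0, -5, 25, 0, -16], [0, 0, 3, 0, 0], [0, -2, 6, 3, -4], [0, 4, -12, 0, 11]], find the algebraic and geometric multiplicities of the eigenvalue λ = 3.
algebraic multiplicity 5, geometric multiplicity 3

The characteristic polynomial is (x - 3)^5, so the factor x - 3 appears with exponent 5: the algebraic multiplicity is 5.

rank(A - 3I) = 2, so the eigenspace has dimension 5 - 2 = 3: the geometric multiplicity is 3.

Since 3 < 5, A is not diagonalizable.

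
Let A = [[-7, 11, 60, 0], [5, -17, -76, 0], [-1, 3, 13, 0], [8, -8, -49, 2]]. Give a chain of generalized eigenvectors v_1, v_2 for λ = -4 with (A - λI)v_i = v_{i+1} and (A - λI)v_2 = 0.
We seek v_1 ∈ ker((A + 4I)^2) \ ker(A + 4I), then set v_{i+1} = (A + 4I) v_i.

One such chain is v_1 = [[-3, 4, -1, 2]]^T, v_2 = [[-7, 9, -2, 5]]^T. Check: (A + 4I) v_2 = [[0, 0, 0, 0]]^T = 0.

v_1 = [[-3, 4, -1, 2]]^T, v_2 = [[-7, 9, -2, 5]]^T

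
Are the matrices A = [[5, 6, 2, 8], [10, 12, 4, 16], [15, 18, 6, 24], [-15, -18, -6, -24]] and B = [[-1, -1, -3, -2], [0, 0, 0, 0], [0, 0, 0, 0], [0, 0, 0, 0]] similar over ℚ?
Two matrices over a field are similar if and only if they have the same invariant factors.

Both A and B have characteristic polynomial x^3(x + 1) and minimal polynomial x(x + 1). Computing further, both have invariant factors x, x, x(x + 1). Hence A and B are similar.

Yes.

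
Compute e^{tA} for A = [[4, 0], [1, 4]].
e^{tA} = [[e^{4*t}, 0], [t*e^{4*t}, e^{4*t}]]

A has Jordan form J = [[4, 1], [0, 4]] with A = PJP^{-1}, so e^{tA} = P e^{tJ} P^{-1}.

For a Jordan block J_k(λ), e^{tJ_k(λ)} = e^{λt} · (I + tN + t^2 N^2/2! + ... + t^{k-1} N^{k-1}/(k-1)!) where N is the nilpotent superdiagonal part.

Assembling the blocks and conjugating back gives the entries of e^{tA} as shown above.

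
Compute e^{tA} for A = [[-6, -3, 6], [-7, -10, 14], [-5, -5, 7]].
e^{tA} = [[(1 - 3*t)*e^{-3*t}, -3*t*e^{-3*t}, 6*t*e^{-3*t}], [-7*t*e^{-3*t}, (1 - 7*t)*e^{-3*t}, 14*t*e^{-3*t}], [-5*t*e^{-3*t}, -5*t*e^{-3*t}, (10*t + 1)*e^{-3*t}]]

A has Jordan form J = [[-3, 1, 0], [0, -3, 0], [0, 0, -3]] with A = PJP^{-1}, so e^{tA} = P e^{tJ} P^{-1}.

For a Jordan block J_k(λ), e^{tJ_k(λ)} = e^{λt} · (I + tN + t^2 N^2/2! + ... + t^{k-1} N^{k-1}/(k-1)!) where N is the nilpotent superdiagonal part.

Assembling the blocks and conjugating back gives the entries of e^{tA} as shown above.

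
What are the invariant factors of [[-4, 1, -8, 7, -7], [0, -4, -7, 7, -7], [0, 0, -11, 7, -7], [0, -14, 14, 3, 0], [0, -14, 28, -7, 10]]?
The Jordan structure of A has elementary divisors (x + 4)^2, (x + 4), (x - 3), (x - 3). Arranging the block sizes at each eigenvalue in decreasing order and taking row products gives the invariant factors.

Invariant factors (smallest first, each dividing the next): (x - 3)(x + 4), (x - 3)(x + 4)^2.

Check: the last factor (x - 3)(x + 4)^2 is the minimal polynomial, and the product (x - 3)^2(x + 4)^3 is the characteristic polynomial.

(x - 3)(x + 4), (x - 3)(x + 4)^2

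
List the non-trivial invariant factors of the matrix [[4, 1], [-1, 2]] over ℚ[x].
The Jordan structure of A has elementary divisors (x - 3)^2. Arranging the block sizes at each eigenvalue in decreasing order and taking row products gives the invariant factors.

Invariant factors (smallest first, each dividing the next): (x - 3)^2.

Check: the last factor (x - 3)^2 is the minimal polynomial, and the product (x - 3)^2 is the characteristic polynomial.

(x - 3)^2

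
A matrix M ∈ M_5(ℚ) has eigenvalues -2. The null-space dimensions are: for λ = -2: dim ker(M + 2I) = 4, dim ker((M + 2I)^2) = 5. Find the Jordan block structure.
Jordan blocks: (-2, 2), (-2, 1), (-2, 1), (-2, 1)

λ = -2: successive nullity increments [4, 1] count blocks of size ≥ k; block sizes are [2, 1, 1, 1].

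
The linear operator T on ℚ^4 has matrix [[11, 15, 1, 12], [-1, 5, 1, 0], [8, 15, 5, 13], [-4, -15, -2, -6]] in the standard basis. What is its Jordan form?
J = [[0, 0, 0, 0], [0, 5, 1, 0], [0, 0, 5, 1], [0, 0, 0, 5]]

The characteristic polynomial is det(xI - A) = x(x - 5)^3, so the eigenvalues are 0 (algebraic multiplicity 1), 5 (algebraic multiplicity 3).

For λ = 0: algebraic multiplicity 1 gives one 1×1 block.

For λ = 5: rank(A - 5I) = 3, rank((A - 5I)^2) = 2, rank((A - 5I)^3) = 1. The eigenspace has dimension 4 - 3 = 1, so there is 1 Jordan block; the rank sequence gives block sizes [3].

Assembling the blocks gives the Jordan form J above.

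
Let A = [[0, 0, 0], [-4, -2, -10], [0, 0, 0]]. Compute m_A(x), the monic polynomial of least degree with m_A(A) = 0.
The characteristic polynomial factors as x^2(x + 2). The minimal polynomial is ∏(x - λ)^{k_λ} where k_λ is the size of the largest Jordan block at λ.

For λ = -2: rank(A + 2I) = 2, and the largest Jordan block has size 1 (the smallest k with rank((A + 2I)^k) = rank((A + 2I)^(k+1))).
For λ = 0: rank(A) = 1, and the largest Jordan block has size 1 (the smallest k with rank(A^k) = rank(A^(k+1))).

So m_A(x) = x(x + 2).

m_A(x) = x(x + 2)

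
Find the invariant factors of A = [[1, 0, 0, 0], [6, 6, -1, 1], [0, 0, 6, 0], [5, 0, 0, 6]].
x - 6, (x - 6)^2(x - 1)

The Jordan structure of A has elementary divisors (x - 1), (x - 6)^2, (x - 6). Arranging the block sizes at each eigenvalue in decreasing order and taking row products gives the invariant factors.

Invariant factors (smallest first, each dividing the next): x - 6, (x - 6)^2(x - 1).

Check: the last factor (x - 6)^2(x - 1) is the minimal polynomial, and the product (x - 6)^3(x - 1) is the characteristic polynomial.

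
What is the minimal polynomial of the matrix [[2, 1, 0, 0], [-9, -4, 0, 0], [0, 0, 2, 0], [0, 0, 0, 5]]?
m_A(x) = (x - 5)(x - 2)(x + 1)^2

The characteristic polynomial factors as (x - 5)(x - 2)(x + 1)^2. The minimal polynomial is ∏(x - λ)^{k_λ} where k_λ is the size of the largest Jordan block at λ.

For λ = -1: rank(A + I) = 3, and the largest Jordan block has size 2 (the smallest k with rank((A + I)^k) = rank((A + I)^(k+1))).
For λ = 2: rank(A - 2I) = 3, and the largest Jordan block has size 1 (the smallest k with rank((A - 2I)^k) = rank((A - 2I)^(k+1))).
For λ = 5: rank(A - 5I) = 3, and the largest Jordan block has size 1 (the smallest k with rank((A - 5I)^k) = rank((A - 5I)^(k+1))).

So m_A(x) = (x - 5)(x - 2)(x + 1)^2.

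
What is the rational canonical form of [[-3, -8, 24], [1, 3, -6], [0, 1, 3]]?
R = [[0, 0, 3], [1, 0, -5], [0, 1, 3]]

The invariant factors of A (the non-unit diagonal entries of the Smith normal form of xI - A over ℚ[x]) are (x - 1)(x^2 - 2x + 3), each dividing the next. The characteristic polynomial is their product, (x - 1)(x^2 - 2x + 3).

The rational canonical form is the block-diagonal matrix of companion matrices C(f_i):
R = [[0, 0, 3], [1, 0, -5], [0, 1, 3]].

Note the characteristic polynomial does not split into linear factors over ℚ, so A has no Jordan form over ℚ; the rational canonical form exists over any field.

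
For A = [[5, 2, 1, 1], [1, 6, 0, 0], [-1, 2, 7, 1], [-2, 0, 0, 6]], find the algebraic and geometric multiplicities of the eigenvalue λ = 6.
The characteristic polynomial is (x - 6)^4, so the factor x - 6 appears with exponent 4: the algebraic multiplicity is 4.

rank(A - 6I) = 2, so the eigenspace has dimension 4 - 2 = 2: the geometric multiplicity is 2.

Since 2 < 4, A is not diagonalizable.

algebraic multiplicity 4, geometric multiplicity 2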